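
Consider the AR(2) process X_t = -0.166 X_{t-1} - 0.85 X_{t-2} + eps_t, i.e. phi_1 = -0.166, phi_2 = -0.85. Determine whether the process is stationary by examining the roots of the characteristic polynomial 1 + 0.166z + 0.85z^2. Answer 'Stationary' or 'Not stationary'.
\text{Stationary}

The AR(p) characteristic polynomial is P(z) = 1 + 0.166z + 0.85z^2.
Stationarity requires all roots to lie outside the unit circle, i.e. |z| > 1 for every root.
Set 1 + (0.166) z + (0.85) z^2 = 0, i.e. a z^2 + b z + c = 0 with a = 0.85, b = 0.166, c = 1.
Discriminant D = b^2 - 4ac = (0.166)^2 - 4*(0.85)*1 = 0.027556 - (3.4) = -3.372444.
D < 0, so the roots are the complex-conjugate pair z = (-b +/- i sqrt(-D)) / (2a) = -0.0976 +/- 1.0802i.
For a conjugate pair |z|^2 = z * conj(z) = (product of roots) = c/a = 1/(0.85) = 1.176471, so |z| = sqrt(1.176471) = 1.0847 for both roots.
Moduli of all roots: 1.0847, 1.0847.
All moduli strictly greater than 1? Yes.
Verdict: Stationary.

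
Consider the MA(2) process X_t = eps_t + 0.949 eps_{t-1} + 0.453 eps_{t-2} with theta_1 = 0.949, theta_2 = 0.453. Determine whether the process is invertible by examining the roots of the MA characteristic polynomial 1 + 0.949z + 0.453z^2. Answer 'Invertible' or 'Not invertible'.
\text{Invertible}

The MA(q) characteristic polynomial is P(z) = 1 + 0.949z + 0.453z^2.
Invertibility requires all roots to lie outside the unit circle, i.e. |z| > 1 for every root.
Set 1 + (0.949) z + (0.453) z^2 = 0, i.e. a z^2 + b z + c = 0 with a = 0.453, b = 0.949, c = 1.
Discriminant D = b^2 - 4ac = (0.949)^2 - 4*(0.453)*1 = 0.900601 - (1.812) = -0.911399.
D < 0, so the roots are the complex-conjugate pair z = (-b +/- i sqrt(-D)) / (2a) = -1.0475 +/- 1.0537i.
For a conjugate pair |z|^2 = z * conj(z) = (product of roots) = c/a = 1/(0.453) = 2.207506, so |z| = sqrt(2.207506) = 1.4858 for both roots.
Moduli of all roots: 1.4858, 1.4858.
All moduli strictly greater than 1? Yes.
Verdict: Invertible.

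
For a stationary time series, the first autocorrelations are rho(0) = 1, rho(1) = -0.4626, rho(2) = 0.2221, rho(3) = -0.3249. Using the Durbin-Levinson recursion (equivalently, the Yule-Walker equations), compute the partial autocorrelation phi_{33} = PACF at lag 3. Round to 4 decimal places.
\phi_{33} = -0.2780

The PACF at lag k is phi_{kk}, the last component of the solution
to the Yule-Walker system G_k phi = r_k where
  (G_k)_{ij} = rho(|i - j|), (r_k)_i = rho(i), i,j = 1..k.
Equivalently, Durbin-Levinson gives phi_{kk} iteratively:
  phi_{11} = rho(1)
  phi_{kk} = [rho(k) - sum_{j=1..k-1} phi_{k-1,j} rho(k-j)]
            / [1 - sum_{j=1..k-1} phi_{k-1,j} rho(j)],
  phi_{k,j} = phi_{k-1,j} - phi_{kk} phi_{k-1,k-j},  j = 1..k-1.
Step k = 1:
  phi_11 = rho(1) = -0.4626.
Step k = 2:
  phi_22 = [rho(2) - phi_11 rho(1)] / [1 - phi_11 rho(1)] = [0.2221 - (-0.4626)(-0.4626)] / [1 - (-0.4626)(-0.4626)]
         = 0.00810124 / 0.78600124 = 0.010307.
  Update: phi_21 = phi_11 - phi_22 phi_11 = -0.4626 - (0.010307)(-0.4626) = -0.457832.
Step k = 3:
  phi_33 = [rho(3) - phi_21 rho(2) - phi_22 rho(1)] / [1 - phi_21 rho(1) - phi_22 rho(2)]
    numerator   = -0.3249 - (-0.457832)(0.2221) - (0.010307)(-0.4626) = -0.21844753
    denominator = 1 - (-0.457832)(-0.4626) - (0.010307)(0.2221) = 0.78591774
  phi_33 = -0.21844753 / 0.78591774 = -0.278.
Therefore phi_{33} = -0.2780.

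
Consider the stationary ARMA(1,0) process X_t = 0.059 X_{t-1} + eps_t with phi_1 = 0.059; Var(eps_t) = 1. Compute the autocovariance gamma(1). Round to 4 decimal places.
\gamma(1) = 0.0592

Multiply the model equation by X_{t-k} and take expectations. With theta_0 = psi_0 = 1 and psi_j the MA(infinity) weights, this gives
  gamma(k) - sum_i phi_i gamma(k-i) = c_k,
  c_k = sigma^2 * sum_{j=k..q} theta_j psi_{j-k}   (c_k = 0 for k > q),
using gamma(-m) = gamma(m).
Pure AR (q = 0): c_0 = sigma^2 = 1, c_k = 0 for k >= 1.
Equations for k = 0 and k = 1 (AR order 1):
  gamma(0) = phi_1 gamma(1) + c_0
  gamma(1) = phi_1 gamma(0) + c_1
Substituting the second into the first: gamma(0) (1 - phi_1^2) = c_0 + phi_1 c_1, so
  gamma(0) = c_0 / (1 - phi_1^2) = 1 / (1 - (0.059)^2) = 1 / 0.996519 = 1.003493.
  gamma(1) = phi_1 gamma(0) = (0.059)(1.003493) = 0.059206.
Therefore gamma(1) = 0.0592 (to 4 decimal places).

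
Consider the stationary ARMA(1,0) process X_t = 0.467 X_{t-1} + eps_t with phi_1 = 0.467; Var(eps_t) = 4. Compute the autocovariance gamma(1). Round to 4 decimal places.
\gamma(1) = 2.3890

Multiply the model equation by X_{t-k} and take expectations. With theta_0 = psi_0 = 1 and psi_j the MA(infinity) weights, this gives
  gamma(k) - sum_i phi_i gamma(k-i) = c_k,
  c_k = sigma^2 * sum_{j=k..q} theta_j psi_{j-k}   (c_k = 0 for k > q),
using gamma(-m) = gamma(m).
Pure AR (q = 0): c_0 = sigma^2 = 4, c_k = 0 for k >= 1.
Equations for k = 0 and k = 1 (AR order 1):
  gamma(0) = phi_1 gamma(1) + c_0
  gamma(1) = phi_1 gamma(0) + c_1
Substituting the second into the first: gamma(0) (1 - phi_1^2) = c_0 + phi_1 c_1, so
  gamma(0) = c_0 / (1 - phi_1^2) = 4 / (1 - (0.467)^2) = 4 / 0.781911 = 5.115672.
  gamma(1) = phi_1 gamma(0) = (0.467)(5.115672) = 2.389019.
Therefore gamma(1) = 2.3890 (to 4 decimal places).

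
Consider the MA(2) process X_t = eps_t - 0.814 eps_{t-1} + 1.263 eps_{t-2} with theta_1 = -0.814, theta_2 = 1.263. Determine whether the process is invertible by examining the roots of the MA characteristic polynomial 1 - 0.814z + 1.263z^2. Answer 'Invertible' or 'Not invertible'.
\text{Not invertible}

The MA(q) characteristic polynomial is P(z) = 1 - 0.814z + 1.263z^2.
Invertibility requires all roots to lie outside the unit circle, i.e. |z| > 1 for every root.
Set 1 + (-0.814) z + (1.263) z^2 = 0, i.e. a z^2 + b z + c = 0 with a = 1.263, b = -0.814, c = 1.
Discriminant D = b^2 - 4ac = (-0.814)^2 - 4*(1.263)*1 = 0.662596 - (5.052) = -4.389404.
D < 0, so the roots are the complex-conjugate pair z = (-b +/- i sqrt(-D)) / (2a) = 0.3222 +/- 0.8294i.
For a conjugate pair |z|^2 = z * conj(z) = (product of roots) = c/a = 1/(1.263) = 0.791766, so |z| = sqrt(0.791766) = 0.8898 for both roots.
Moduli of all roots: 0.8898, 0.8898.
All moduli strictly greater than 1? No.
Verdict: Not invertible.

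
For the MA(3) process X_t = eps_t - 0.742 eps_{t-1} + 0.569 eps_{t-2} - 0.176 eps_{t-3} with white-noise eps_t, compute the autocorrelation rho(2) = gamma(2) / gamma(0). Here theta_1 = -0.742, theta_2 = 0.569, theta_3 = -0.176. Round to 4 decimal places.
\rho(2) = 0.3672

For an MA(q) process with theta_0 = 1, the autocovariance is
  gamma(k) = sigma^2 * sum_{i=0..q-k} theta_i * theta_{i+k},
and rho(k) = gamma(k) / gamma(0). Sigma^2 cancels.
  numerator   = (1)*(0.569) + (-0.742)*(-0.176) = 0.699592.
  denominator = (1)^2 + (-0.742)^2 + (0.569)^2 + (-0.176)^2 = 1.905301.
  rho(2) = 0.699592 / 1.905301 = 0.3672.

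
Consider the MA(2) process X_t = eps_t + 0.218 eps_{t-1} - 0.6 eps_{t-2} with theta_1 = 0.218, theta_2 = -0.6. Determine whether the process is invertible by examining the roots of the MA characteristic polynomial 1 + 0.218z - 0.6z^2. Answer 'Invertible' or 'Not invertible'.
\text{Invertible}

The MA(q) characteristic polynomial is P(z) = 1 + 0.218z - 0.6z^2.
Invertibility requires all roots to lie outside the unit circle, i.e. |z| > 1 for every root.
Set 1 + (0.218) z + (-0.6) z^2 = 0, i.e. a z^2 + b z + c = 0 with a = -0.6, b = 0.218, c = 1.
Discriminant D = b^2 - 4ac = (0.218)^2 - 4*(-0.6)*1 = 0.047524 - (-2.4) = 2.447524.
D >= 0, so the roots are real: z = (-b +/- sqrt(D)) / (2a) = (-0.218 +/- 1.564456) / (-1.2).
  z_1 = (-0.218 + 1.564456) / (-1.2) = -1.122,   |z_1| = 1.122.
  z_2 = (-0.218 - 1.564456) / (-1.2) = 1.4854,   |z_2| = 1.4854.
Moduli of all roots: 1.1220, 1.4854.
All moduli strictly greater than 1? Yes.
Verdict: Invertible.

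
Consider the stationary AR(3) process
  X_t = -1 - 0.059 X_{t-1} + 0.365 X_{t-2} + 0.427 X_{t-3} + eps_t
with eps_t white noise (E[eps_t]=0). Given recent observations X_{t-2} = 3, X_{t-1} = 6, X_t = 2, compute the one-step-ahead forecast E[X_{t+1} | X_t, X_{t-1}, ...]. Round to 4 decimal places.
E[X_{t+1} \mid \mathcal F_t] = 2.3530

For an AR(p) model X_t = c + sum_i phi_i X_{t-i} + eps_t, the
one-step-ahead conditional mean is
  E[X_{t+1} | X_t, ...] = c + sum_i phi_i X_{t+1-i}.
Substitute known values:
  E[X_{t+1} | ...] = -1 + (-0.059) * (2) + (0.365) * (6) + (0.427) * (3)
                   = 2.3530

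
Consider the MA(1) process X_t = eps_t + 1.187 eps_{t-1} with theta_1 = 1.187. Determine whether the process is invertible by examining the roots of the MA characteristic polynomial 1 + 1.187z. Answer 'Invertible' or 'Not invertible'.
\text{Not invertible}

The MA(q) characteristic polynomial is P(z) = 1 + 1.187z.
Invertibility requires all roots to lie outside the unit circle, i.e. |z| > 1 for every root.
This is linear in z: 1 + (1.187) z = 0  =>  z = -1/(1.187) = -0.84246,  |z| = 0.84246.
Moduli of all roots: 0.8425.
All moduli strictly greater than 1? No.
Verdict: Not invertible.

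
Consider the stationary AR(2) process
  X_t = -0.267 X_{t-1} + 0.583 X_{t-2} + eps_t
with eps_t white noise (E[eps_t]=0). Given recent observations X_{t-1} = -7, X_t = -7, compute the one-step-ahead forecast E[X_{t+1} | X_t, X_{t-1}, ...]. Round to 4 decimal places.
E[X_{t+1} \mid \mathcal F_t] = -2.2120

For an AR(p) model X_t = c + sum_i phi_i X_{t-i} + eps_t, the
one-step-ahead conditional mean is
  E[X_{t+1} | X_t, ...] = c + sum_i phi_i X_{t+1-i}.
Substitute known values:
  E[X_{t+1} | ...] = (-0.267) * (-7) + (0.583) * (-7)
                   = -2.2120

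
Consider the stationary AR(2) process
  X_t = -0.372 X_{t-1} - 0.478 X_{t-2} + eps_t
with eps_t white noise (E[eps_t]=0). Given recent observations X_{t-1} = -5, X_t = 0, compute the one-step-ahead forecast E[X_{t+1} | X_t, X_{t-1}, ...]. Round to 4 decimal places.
E[X_{t+1} \mid \mathcal F_t] = 2.3900

For an AR(p) model X_t = c + sum_i phi_i X_{t-i} + eps_t, the
one-step-ahead conditional mean is
  E[X_{t+1} | X_t, ...] = c + sum_i phi_i X_{t+1-i}.
Substitute known values:
  E[X_{t+1} | ...] = (-0.372) * (0) + (-0.478) * (-5)
                   = 2.3900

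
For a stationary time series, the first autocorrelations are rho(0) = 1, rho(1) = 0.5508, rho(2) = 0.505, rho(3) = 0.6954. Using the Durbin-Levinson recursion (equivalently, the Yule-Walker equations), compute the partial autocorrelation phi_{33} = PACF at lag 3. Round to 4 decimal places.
\phi_{33} = 0.5301

The PACF at lag k is phi_{kk}, the last component of the solution
to the Yule-Walker system G_k phi = r_k where
  (G_k)_{ij} = rho(|i - j|), (r_k)_i = rho(i), i,j = 1..k.
Equivalently, Durbin-Levinson gives phi_{kk} iteratively:
  phi_{11} = rho(1)
  phi_{kk} = [rho(k) - sum_{j=1..k-1} phi_{k-1,j} rho(k-j)]
            / [1 - sum_{j=1..k-1} phi_{k-1,j} rho(j)],
  phi_{k,j} = phi_{k-1,j} - phi_{kk} phi_{k-1,k-j},  j = 1..k-1.
Step k = 1:
  phi_11 = rho(1) = 0.5508.
Step k = 2:
  phi_22 = [rho(2) - phi_11 rho(1)] / [1 - phi_11 rho(1)] = [0.505 - (0.5508)(0.5508)] / [1 - (0.5508)(0.5508)]
         = 0.20161936 / 0.69661936 = 0.289425.
  Update: phi_21 = phi_11 - phi_22 phi_11 = 0.5508 - (0.289425)(0.5508) = 0.391384.
Step k = 3:
  phi_33 = [rho(3) - phi_21 rho(2) - phi_22 rho(1)] / [1 - phi_21 rho(1) - phi_22 rho(2)]
    numerator   = 0.6954 - (0.391384)(0.505) - (0.289425)(0.5508) = 0.33833531
    denominator = 1 - (0.391384)(0.5508) - (0.289425)(0.505) = 0.63826559
  phi_33 = 0.33833531 / 0.63826559 = 0.5301.
Therefore phi_{33} = 0.5301.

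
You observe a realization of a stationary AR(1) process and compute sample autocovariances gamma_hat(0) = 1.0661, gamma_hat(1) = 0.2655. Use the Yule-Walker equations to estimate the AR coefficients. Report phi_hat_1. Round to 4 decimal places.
\hat\phi_{1} = 0.2490

The Yule-Walker equations for an AR(p) process read, in matrix form,
  Gamma_p phi = r_p,   with   (Gamma_p)_{ij} = gamma(|i - j|),
                       (r_p)_i = gamma(i),   i,j = 1..p.
Substitute the sample gammas (Toeplitz matrix and right-hand side of size 1):
  Gamma_p = [[1.0661]]
  r_p     = [0.2655]
With p = 1 this is the single equation gamma(0) phi_1 = gamma(1):
  phi_hat_1 = gamma(1) / gamma(0) = 0.2655 / 1.0661 = 0.2490.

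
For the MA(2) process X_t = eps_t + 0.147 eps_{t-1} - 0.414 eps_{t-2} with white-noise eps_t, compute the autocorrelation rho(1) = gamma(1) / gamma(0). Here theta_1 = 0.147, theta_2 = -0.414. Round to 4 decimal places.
\rho(1) = 0.0722

For an MA(q) process with theta_0 = 1, the autocovariance is
  gamma(k) = sigma^2 * sum_{i=0..q-k} theta_i * theta_{i+k},
and rho(k) = gamma(k) / gamma(0). Sigma^2 cancels.
  numerator   = (1)*(0.147) + (0.147)*(-0.414) = 0.086142.
  denominator = (1)^2 + (0.147)^2 + (-0.414)^2 = 1.193005.
  rho(1) = 0.086142 / 1.193005 = 0.0722.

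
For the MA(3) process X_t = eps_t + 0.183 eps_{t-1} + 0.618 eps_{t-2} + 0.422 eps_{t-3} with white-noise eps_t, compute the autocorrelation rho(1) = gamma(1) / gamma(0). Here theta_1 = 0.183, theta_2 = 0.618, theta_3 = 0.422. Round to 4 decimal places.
\rho(1) = 0.3495

For an MA(q) process with theta_0 = 1, the autocovariance is
  gamma(k) = sigma^2 * sum_{i=0..q-k} theta_i * theta_{i+k},
and rho(k) = gamma(k) / gamma(0). Sigma^2 cancels.
  numerator   = (1)*(0.183) + (0.183)*(0.618) + (0.618)*(0.422) = 0.55689.
  denominator = (1)^2 + (0.183)^2 + (0.618)^2 + (0.422)^2 = 1.593497.
  rho(1) = 0.55689 / 1.593497 = 0.3495.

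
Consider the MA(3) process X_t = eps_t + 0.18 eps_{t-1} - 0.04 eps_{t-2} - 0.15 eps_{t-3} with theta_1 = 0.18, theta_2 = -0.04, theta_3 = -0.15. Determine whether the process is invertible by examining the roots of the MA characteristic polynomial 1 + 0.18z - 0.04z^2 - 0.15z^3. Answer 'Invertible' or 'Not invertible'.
\text{Invertible}

The MA(q) characteristic polynomial is P(z) = 1 + 0.18z - 0.04z^2 - 0.15z^3.
Invertibility requires all roots to lie outside the unit circle, i.e. |z| > 1 for every root.
Degree 3: look for a simple real root z0 first, then factor out (1 - z/z0) and solve the remaining quadratic.
Testing z0 = 2: P(2) = 1 + (0.18)(2) + (-0.04)(2)^2 + (-0.15)(2)^3
  = 1 + (0.36) + (-0.16) + (-1.2) = 0.  So z_0 = 2 is a root, |z_0| = 2.
Divide out the factor (1 - 0.5 z) = (1 - z/z0) (since 1/z0 = 0.5):
  P(z) = (1 - 0.5 z)(1 + (0.68) z + (0.3) z^2)
  [check: z-coef 0.68 - (0.5) = 0.18; z^2-coef 0.3 - (0.5)(0.68) = -0.04; z^3-coef -(0.5)(0.3) = -0.15.]
Remaining roots from the quadratic factor 1 + (0.68) z + (0.3) z^2:
  Set 1 + (0.68) z + (0.3) z^2 = 0, i.e. a z^2 + b z + c = 0 with a = 0.3, b = 0.68, c = 1.
  Discriminant D = b^2 - 4ac = (0.68)^2 - 4*(0.3)*1 = 0.4624 - (1.2) = -0.7376.
  D < 0, so the roots are the complex-conjugate pair z = (-b +/- i sqrt(-D)) / (2a) = -1.1333 +/- 1.4314i.
  For a conjugate pair |z|^2 = z * conj(z) = (product of roots) = c/a = 1/(0.3) = 3.333333, so |z| = sqrt(3.333333) = 1.8257 for both roots.
Moduli of all roots: 2.0000, 1.8257, 1.8257.
All moduli strictly greater than 1? Yes.
Verdict: Invertible.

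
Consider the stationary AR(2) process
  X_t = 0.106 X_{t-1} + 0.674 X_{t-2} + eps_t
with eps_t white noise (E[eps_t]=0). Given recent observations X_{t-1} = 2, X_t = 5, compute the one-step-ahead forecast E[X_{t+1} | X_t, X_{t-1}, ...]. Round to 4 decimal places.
E[X_{t+1} \mid \mathcal F_t] = 1.8780

For an AR(p) model X_t = c + sum_i phi_i X_{t-i} + eps_t, the
one-step-ahead conditional mean is
  E[X_{t+1} | X_t, ...] = c + sum_i phi_i X_{t+1-i}.
Substitute known values:
  E[X_{t+1} | ...] = (0.106) * (5) + (0.674) * (2)
                   = 1.8780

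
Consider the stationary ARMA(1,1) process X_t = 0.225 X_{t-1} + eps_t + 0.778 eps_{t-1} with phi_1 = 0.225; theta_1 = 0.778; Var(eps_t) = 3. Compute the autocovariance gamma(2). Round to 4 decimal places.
\gamma(2) = 0.8380

Multiply the model equation by X_{t-k} and take expectations. With theta_0 = psi_0 = 1 and psi_j the MA(infinity) weights, this gives
  gamma(k) - sum_i phi_i gamma(k-i) = c_k,
  c_k = sigma^2 * sum_{j=k..q} theta_j psi_{j-k}   (c_k = 0 for k > q),
using gamma(-m) = gamma(m).
psi-weights needed (psi_j = theta_j + sum_i phi_i psi_{j-i}):
  psi_1 = theta_1 + phi_1 = 0.778 + (0.225) = 1.003
Right-hand sides:
  c_0 = sigma^2 (1 + theta_1 psi_1) = 3 * (1 + (0.778)(1.003)) = 3 * 1.780334 = 5.341002
  c_1 = sigma^2 theta_1 = 3 * (0.778) = 2.334
  c_2 = 0
Equations for k = 0 and k = 1 (AR order 1):
  gamma(0) = phi_1 gamma(1) + c_0
  gamma(1) = phi_1 gamma(0) + c_1
Substituting the second into the first: gamma(0) (1 - phi_1^2) = c_0 + phi_1 c_1, so
  gamma(0) = (c_0 + phi_1 c_1) / (1 - phi_1^2) = (5.341002 + (0.225)(2.334)) / (1 - (0.225)^2) = 5.866152 / 0.949375 = 6.178962.
  gamma(1) = phi_1 gamma(0) + c_1 = (0.225)(6.178962) + (2.334) = 3.724266.
For k = 2 (> q): gamma(2) = phi_1 gamma(1) = (0.225)(3.724266) = 0.83796.
Therefore gamma(2) = 0.8380 (to 4 decimal places).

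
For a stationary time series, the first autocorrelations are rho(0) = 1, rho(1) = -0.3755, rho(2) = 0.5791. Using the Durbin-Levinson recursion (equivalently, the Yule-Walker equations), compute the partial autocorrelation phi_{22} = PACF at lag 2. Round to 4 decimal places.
\phi_{22} = 0.5100

The PACF at lag k is phi_{kk}, the last component of the solution
to the Yule-Walker system G_k phi = r_k where
  (G_k)_{ij} = rho(|i - j|), (r_k)_i = rho(i), i,j = 1..k.
Equivalently, Durbin-Levinson gives phi_{kk} iteratively:
  phi_{11} = rho(1)
  phi_{kk} = [rho(k) - sum_{j=1..k-1} phi_{k-1,j} rho(k-j)]
            / [1 - sum_{j=1..k-1} phi_{k-1,j} rho(j)],
  phi_{k,j} = phi_{k-1,j} - phi_{kk} phi_{k-1,k-j},  j = 1..k-1.
Step k = 1:
  phi_11 = rho(1) = -0.3755.
Step k = 2:
  phi_22 = [rho(2) - phi_11 rho(1)] / [1 - phi_11 rho(1)] = [0.5791 - (-0.3755)(-0.3755)] / [1 - (-0.3755)(-0.3755)]
         = 0.43809975 / 0.85899975 = 0.51.
Therefore phi_{22} = 0.5100.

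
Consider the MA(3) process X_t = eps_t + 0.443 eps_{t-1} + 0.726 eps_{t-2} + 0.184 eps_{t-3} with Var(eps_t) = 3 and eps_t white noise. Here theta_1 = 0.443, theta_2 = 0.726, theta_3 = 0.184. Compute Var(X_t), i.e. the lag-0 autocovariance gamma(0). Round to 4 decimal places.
\gamma(0) = 5.2715

For an MA(q) process X_t = eps_t + sum_i theta_i eps_{t-i} with
Var(eps_t) = sigma^2, the variance is
  gamma(0) = sigma^2 * (1 + sum_i theta_i^2).
  sum_i theta_i^2 = (0.443)^2 + (0.726)^2 + (0.184)^2 = 0.196249 + 0.527076 + 0.033856 = 0.757181.
  gamma(0) = 3 * (1 + 0.757181) = 3 * 1.757181 = 5.271543, which rounds to 5.2715.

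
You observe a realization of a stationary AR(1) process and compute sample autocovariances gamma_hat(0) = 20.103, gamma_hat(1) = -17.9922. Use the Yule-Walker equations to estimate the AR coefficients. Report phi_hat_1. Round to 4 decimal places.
\hat\phi_{1} = -0.8950

The Yule-Walker equations for an AR(p) process read, in matrix form,
  Gamma_p phi = r_p,   with   (Gamma_p)_{ij} = gamma(|i - j|),
                       (r_p)_i = gamma(i),   i,j = 1..p.
Substitute the sample gammas (Toeplitz matrix and right-hand side of size 1):
  Gamma_p = [[20.103]]
  r_p     = [-17.9922]
With p = 1 this is the single equation gamma(0) phi_1 = gamma(1):
  phi_hat_1 = gamma(1) / gamma(0) = -17.9922 / 20.103 = -0.8950.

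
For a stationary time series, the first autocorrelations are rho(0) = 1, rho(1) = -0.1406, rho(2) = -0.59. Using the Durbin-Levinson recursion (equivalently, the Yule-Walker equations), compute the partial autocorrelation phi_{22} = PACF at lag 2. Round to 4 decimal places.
\phi_{22} = -0.6221

The PACF at lag k is phi_{kk}, the last component of the solution
to the Yule-Walker system G_k phi = r_k where
  (G_k)_{ij} = rho(|i - j|), (r_k)_i = rho(i), i,j = 1..k.
Equivalently, Durbin-Levinson gives phi_{kk} iteratively:
  phi_{11} = rho(1)
  phi_{kk} = [rho(k) - sum_{j=1..k-1} phi_{k-1,j} rho(k-j)]
            / [1 - sum_{j=1..k-1} phi_{k-1,j} rho(j)],
  phi_{k,j} = phi_{k-1,j} - phi_{kk} phi_{k-1,k-j},  j = 1..k-1.
Step k = 1:
  phi_11 = rho(1) = -0.1406.
Step k = 2:
  phi_22 = [rho(2) - phi_11 rho(1)] / [1 - phi_11 rho(1)] = [-0.59 - (-0.1406)(-0.1406)] / [1 - (-0.1406)(-0.1406)]
         = -0.60976836 / 0.98023164 = -0.6221.
Therefore phi_{22} = -0.6221.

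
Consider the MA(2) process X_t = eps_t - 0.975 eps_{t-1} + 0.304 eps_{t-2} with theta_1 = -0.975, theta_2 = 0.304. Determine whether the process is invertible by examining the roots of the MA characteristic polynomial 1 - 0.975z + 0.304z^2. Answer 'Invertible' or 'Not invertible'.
\text{Invertible}

The MA(q) characteristic polynomial is P(z) = 1 - 0.975z + 0.304z^2.
Invertibility requires all roots to lie outside the unit circle, i.e. |z| > 1 for every root.
Set 1 + (-0.975) z + (0.304) z^2 = 0, i.e. a z^2 + b z + c = 0 with a = 0.304, b = -0.975, c = 1.
Discriminant D = b^2 - 4ac = (-0.975)^2 - 4*(0.304)*1 = 0.950625 - (1.216) = -0.265375.
D < 0, so the roots are the complex-conjugate pair z = (-b +/- i sqrt(-D)) / (2a) = 1.6036 +/- 0.8473i.
For a conjugate pair |z|^2 = z * conj(z) = (product of roots) = c/a = 1/(0.304) = 3.289474, so |z| = sqrt(3.289474) = 1.8137 for both roots.
Moduli of all roots: 1.8137, 1.8137.
All moduli strictly greater than 1? Yes.
Verdict: Invertible.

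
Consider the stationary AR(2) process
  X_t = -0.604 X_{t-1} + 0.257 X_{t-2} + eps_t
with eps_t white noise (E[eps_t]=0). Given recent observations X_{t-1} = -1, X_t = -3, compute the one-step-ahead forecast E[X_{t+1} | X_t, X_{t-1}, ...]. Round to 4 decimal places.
E[X_{t+1} \mid \mathcal F_t] = 1.5550

For an AR(p) model X_t = c + sum_i phi_i X_{t-i} + eps_t, the
one-step-ahead conditional mean is
  E[X_{t+1} | X_t, ...] = c + sum_i phi_i X_{t+1-i}.
Substitute known values:
  E[X_{t+1} | ...] = (-0.604) * (-3) + (0.257) * (-1)
                   = 1.5550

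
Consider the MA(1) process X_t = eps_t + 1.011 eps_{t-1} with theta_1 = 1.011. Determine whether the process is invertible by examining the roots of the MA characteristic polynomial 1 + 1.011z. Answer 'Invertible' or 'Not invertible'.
\text{Not invertible}

The MA(q) characteristic polynomial is P(z) = 1 + 1.011z.
Invertibility requires all roots to lie outside the unit circle, i.e. |z| > 1 for every root.
This is linear in z: 1 + (1.011) z = 0  =>  z = -1/(1.011) = -0.98912,  |z| = 0.98912.
Moduli of all roots: 0.9891.
All moduli strictly greater than 1? No.
Verdict: Not invertible.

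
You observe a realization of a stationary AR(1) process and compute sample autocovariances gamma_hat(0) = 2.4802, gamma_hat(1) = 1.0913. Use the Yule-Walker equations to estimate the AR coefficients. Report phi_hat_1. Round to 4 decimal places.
\hat\phi_{1} = 0.4400

The Yule-Walker equations for an AR(p) process read, in matrix form,
  Gamma_p phi = r_p,   with   (Gamma_p)_{ij} = gamma(|i - j|),
                       (r_p)_i = gamma(i),   i,j = 1..p.
Substitute the sample gammas (Toeplitz matrix and right-hand side of size 1):
  Gamma_p = [[2.4802]]
  r_p     = [1.0913]
With p = 1 this is the single equation gamma(0) phi_1 = gamma(1):
  phi_hat_1 = gamma(1) / gamma(0) = 1.0913 / 2.4802 = 0.4400.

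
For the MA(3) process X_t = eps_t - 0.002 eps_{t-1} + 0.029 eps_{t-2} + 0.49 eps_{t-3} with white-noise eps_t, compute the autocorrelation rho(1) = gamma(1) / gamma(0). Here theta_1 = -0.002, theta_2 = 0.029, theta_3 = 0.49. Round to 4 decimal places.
\rho(1) = 0.0098

For an MA(q) process with theta_0 = 1, the autocovariance is
  gamma(k) = sigma^2 * sum_{i=0..q-k} theta_i * theta_{i+k},
and rho(k) = gamma(k) / gamma(0). Sigma^2 cancels.
  numerator   = (1)*(-0.002) + (-0.002)*(0.029) + (0.029)*(0.49) = 0.012152.
  denominator = (1)^2 + (-0.002)^2 + (0.029)^2 + (0.49)^2 = 1.240945.
  rho(1) = 0.012152 / 1.240945 = 0.0098.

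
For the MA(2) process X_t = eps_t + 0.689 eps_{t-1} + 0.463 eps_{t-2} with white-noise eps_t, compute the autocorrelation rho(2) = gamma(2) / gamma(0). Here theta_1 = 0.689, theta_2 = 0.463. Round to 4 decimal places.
\rho(2) = 0.2741

For an MA(q) process with theta_0 = 1, the autocovariance is
  gamma(k) = sigma^2 * sum_{i=0..q-k} theta_i * theta_{i+k},
and rho(k) = gamma(k) / gamma(0). Sigma^2 cancels.
  numerator   = (1)*(0.463) = 0.463.
  denominator = (1)^2 + (0.689)^2 + (0.463)^2 = 1.68909.
  rho(2) = 0.463 / 1.68909 = 0.2741.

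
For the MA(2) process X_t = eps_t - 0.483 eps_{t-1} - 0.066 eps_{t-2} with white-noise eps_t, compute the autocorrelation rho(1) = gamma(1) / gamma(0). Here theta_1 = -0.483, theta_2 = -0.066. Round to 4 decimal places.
\rho(1) = -0.3645

For an MA(q) process with theta_0 = 1, the autocovariance is
  gamma(k) = sigma^2 * sum_{i=0..q-k} theta_i * theta_{i+k},
and rho(k) = gamma(k) / gamma(0). Sigma^2 cancels.
  numerator   = (1)*(-0.483) + (-0.483)*(-0.066) = -0.451122.
  denominator = (1)^2 + (-0.483)^2 + (-0.066)^2 = 1.237645.
  rho(1) = -0.451122 / 1.237645 = -0.3645.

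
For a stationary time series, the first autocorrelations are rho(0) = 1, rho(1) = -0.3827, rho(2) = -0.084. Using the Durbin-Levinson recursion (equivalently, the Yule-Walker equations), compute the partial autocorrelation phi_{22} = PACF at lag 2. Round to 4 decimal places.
\phi_{22} = -0.2700

The PACF at lag k is phi_{kk}, the last component of the solution
to the Yule-Walker system G_k phi = r_k where
  (G_k)_{ij} = rho(|i - j|), (r_k)_i = rho(i), i,j = 1..k.
Equivalently, Durbin-Levinson gives phi_{kk} iteratively:
  phi_{11} = rho(1)
  phi_{kk} = [rho(k) - sum_{j=1..k-1} phi_{k-1,j} rho(k-j)]
            / [1 - sum_{j=1..k-1} phi_{k-1,j} rho(j)],
  phi_{k,j} = phi_{k-1,j} - phi_{kk} phi_{k-1,k-j},  j = 1..k-1.
Step k = 1:
  phi_11 = rho(1) = -0.3827.
Step k = 2:
  phi_22 = [rho(2) - phi_11 rho(1)] / [1 - phi_11 rho(1)] = [-0.084 - (-0.3827)(-0.3827)] / [1 - (-0.3827)(-0.3827)]
         = -0.23045929 / 0.85354071 = -0.27.
Therefore phi_{22} = -0.2700.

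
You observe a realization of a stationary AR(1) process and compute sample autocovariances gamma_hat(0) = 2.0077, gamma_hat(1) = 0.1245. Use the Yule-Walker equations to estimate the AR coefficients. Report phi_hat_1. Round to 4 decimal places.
\hat\phi_{1} = 0.0620

The Yule-Walker equations for an AR(p) process read, in matrix form,
  Gamma_p phi = r_p,   with   (Gamma_p)_{ij} = gamma(|i - j|),
                       (r_p)_i = gamma(i),   i,j = 1..p.
Substitute the sample gammas (Toeplitz matrix and right-hand side of size 1):
  Gamma_p = [[2.0077]]
  r_p     = [0.1245]
With p = 1 this is the single equation gamma(0) phi_1 = gamma(1):
  phi_hat_1 = gamma(1) / gamma(0) = 0.1245 / 2.0077 = 0.0620.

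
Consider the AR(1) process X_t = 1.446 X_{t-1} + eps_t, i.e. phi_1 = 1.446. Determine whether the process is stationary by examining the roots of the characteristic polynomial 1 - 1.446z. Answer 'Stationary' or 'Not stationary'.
\text{Not stationary}

The AR(p) characteristic polynomial is P(z) = 1 - 1.446z.
Stationarity requires all roots to lie outside the unit circle, i.e. |z| > 1 for every root.
This is linear in z: 1 + (-1.446) z = 0  =>  z = -1/(-1.446) = 0.691563,  |z| = 0.691563.
Moduli of all roots: 0.6916.
All moduli strictly greater than 1? No.
Verdict: Not stationary.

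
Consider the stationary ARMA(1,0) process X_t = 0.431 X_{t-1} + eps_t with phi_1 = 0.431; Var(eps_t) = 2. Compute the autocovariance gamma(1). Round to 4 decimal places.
\gamma(1) = 1.0587

Multiply the model equation by X_{t-k} and take expectations. With theta_0 = psi_0 = 1 and psi_j the MA(infinity) weights, this gives
  gamma(k) - sum_i phi_i gamma(k-i) = c_k,
  c_k = sigma^2 * sum_{j=k..q} theta_j psi_{j-k}   (c_k = 0 for k > q),
using gamma(-m) = gamma(m).
Pure AR (q = 0): c_0 = sigma^2 = 2, c_k = 0 for k >= 1.
Equations for k = 0 and k = 1 (AR order 1):
  gamma(0) = phi_1 gamma(1) + c_0
  gamma(1) = phi_1 gamma(0) + c_1
Substituting the second into the first: gamma(0) (1 - phi_1^2) = c_0 + phi_1 c_1, so
  gamma(0) = c_0 / (1 - phi_1^2) = 2 / (1 - (0.431)^2) = 2 / 0.814239 = 2.456281.
  gamma(1) = phi_1 gamma(0) = (0.431)(2.456281) = 1.058657.
Therefore gamma(1) = 1.0587 (to 4 decimal places).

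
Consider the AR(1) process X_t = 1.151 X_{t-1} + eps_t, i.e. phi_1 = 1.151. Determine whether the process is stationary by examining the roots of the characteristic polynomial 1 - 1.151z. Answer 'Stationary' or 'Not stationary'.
\text{Not stationary}

The AR(p) characteristic polynomial is P(z) = 1 - 1.151z.
Stationarity requires all roots to lie outside the unit circle, i.e. |z| > 1 for every root.
This is linear in z: 1 + (-1.151) z = 0  =>  z = -1/(-1.151) = 0.86881,  |z| = 0.86881.
Moduli of all roots: 0.8688.
All moduli strictly greater than 1? No.
Verdict: Not stationary.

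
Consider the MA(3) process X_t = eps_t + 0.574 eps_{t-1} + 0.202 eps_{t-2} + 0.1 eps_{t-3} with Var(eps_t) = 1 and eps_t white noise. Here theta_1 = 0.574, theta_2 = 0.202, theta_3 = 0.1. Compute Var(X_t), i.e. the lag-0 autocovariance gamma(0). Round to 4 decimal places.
\gamma(0) = 1.3803

For an MA(q) process X_t = eps_t + sum_i theta_i eps_{t-i} with
Var(eps_t) = sigma^2, the variance is
  gamma(0) = sigma^2 * (1 + sum_i theta_i^2).
  sum_i theta_i^2 = (0.574)^2 + (0.202)^2 + (0.1)^2 = 0.329476 + 0.040804 + 0.01 = 0.38028.
  gamma(0) = 1 * (1 + 0.38028) = 1 * 1.38028 = 1.38028, which rounds to 1.3803.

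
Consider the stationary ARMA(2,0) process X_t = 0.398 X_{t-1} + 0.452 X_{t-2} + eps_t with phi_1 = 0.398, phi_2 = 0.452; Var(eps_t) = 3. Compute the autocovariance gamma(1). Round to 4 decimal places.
\gamma(1) = 5.7950

Multiply the model equation by X_{t-k} and take expectations. With theta_0 = psi_0 = 1 and psi_j the MA(infinity) weights, this gives
  gamma(k) - sum_i phi_i gamma(k-i) = c_k,
  c_k = sigma^2 * sum_{j=k..q} theta_j psi_{j-k}   (c_k = 0 for k > q),
using gamma(-m) = gamma(m).
Pure AR (q = 0): c_0 = sigma^2 = 3, c_k = 0 for k >= 1.
Equations for k = 0, 1, 2 (AR order 2, c_2 = 0):
  (E0) gamma(0) = phi_1 gamma(1) + phi_2 gamma(2) + c_0
  (E1) gamma(1) = phi_1 gamma(0) + phi_2 gamma(1) + c_1
  (E2) gamma(2) = phi_1 gamma(1) + phi_2 gamma(0)
From (E1): gamma(1) = A gamma(0) + B with
  A = phi_1 / (1 - phi_2) = 0.398 / 0.548 = 0.726277,   B = c_1 / (1 - phi_2) = 0 / 0.548 = 0.
Insert (E2) into (E0): gamma(0) (1 - phi_2^2) = phi_1 (1 + phi_2) gamma(1) + c_0.
  phi_1 (1 + phi_2) = (0.398)(1.452) = 0.577896,   1 - phi_2^2 = 0.795696.
Replace gamma(1) by A gamma(0) + B and collect gamma(0):
  gamma(0) [0.795696 - (0.577896)(0.726277)] = c_0 = 3
  gamma(0) * 0.375983 = 3
  gamma(0) = 3 / 0.375983 = 7.97908.
  gamma(1) = A gamma(0) = (0.726277)(7.97908) = 5.795025.
Therefore gamma(1) = 5.7950 (to 4 decimal places).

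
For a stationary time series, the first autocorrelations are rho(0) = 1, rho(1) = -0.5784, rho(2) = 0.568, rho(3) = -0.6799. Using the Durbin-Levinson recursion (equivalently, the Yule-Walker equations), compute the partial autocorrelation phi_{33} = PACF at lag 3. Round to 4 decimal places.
\phi_{33} = -0.4519

The PACF at lag k is phi_{kk}, the last component of the solution
to the Yule-Walker system G_k phi = r_k where
  (G_k)_{ij} = rho(|i - j|), (r_k)_i = rho(i), i,j = 1..k.
Equivalently, Durbin-Levinson gives phi_{kk} iteratively:
  phi_{11} = rho(1)
  phi_{kk} = [rho(k) - sum_{j=1..k-1} phi_{k-1,j} rho(k-j)]
            / [1 - sum_{j=1..k-1} phi_{k-1,j} rho(j)],
  phi_{k,j} = phi_{k-1,j} - phi_{kk} phi_{k-1,k-j},  j = 1..k-1.
Step k = 1:
  phi_11 = rho(1) = -0.5784.
Step k = 2:
  phi_22 = [rho(2) - phi_11 rho(1)] / [1 - phi_11 rho(1)] = [0.568 - (-0.5784)(-0.5784)] / [1 - (-0.5784)(-0.5784)]
         = 0.23345344 / 0.66545344 = 0.350819.
  Update: phi_21 = phi_11 - phi_22 phi_11 = -0.5784 - (0.350819)(-0.5784) = -0.375487.
Step k = 3:
  phi_33 = [rho(3) - phi_21 rho(2) - phi_22 rho(1)] / [1 - phi_21 rho(1) - phi_22 rho(2)]
    numerator   = -0.6799 - (-0.375487)(0.568) - (0.350819)(-0.5784) = -0.26371018
    denominator = 1 - (-0.375487)(-0.5784) - (0.350819)(0.568) = 0.58355363
  phi_33 = -0.26371018 / 0.58355363 = -0.4519.
Therefore phi_{33} = -0.4519.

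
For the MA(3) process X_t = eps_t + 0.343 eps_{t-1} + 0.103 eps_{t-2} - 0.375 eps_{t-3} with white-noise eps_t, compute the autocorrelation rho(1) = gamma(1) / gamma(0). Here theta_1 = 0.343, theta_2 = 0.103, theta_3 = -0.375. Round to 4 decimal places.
\rho(1) = 0.2677

For an MA(q) process with theta_0 = 1, the autocovariance is
  gamma(k) = sigma^2 * sum_{i=0..q-k} theta_i * theta_{i+k},
and rho(k) = gamma(k) / gamma(0). Sigma^2 cancels.
  numerator   = (1)*(0.343) + (0.343)*(0.103) + (0.103)*(-0.375) = 0.339704.
  denominator = (1)^2 + (0.343)^2 + (0.103)^2 + (-0.375)^2 = 1.268883.
  rho(1) = 0.339704 / 1.268883 = 0.2677.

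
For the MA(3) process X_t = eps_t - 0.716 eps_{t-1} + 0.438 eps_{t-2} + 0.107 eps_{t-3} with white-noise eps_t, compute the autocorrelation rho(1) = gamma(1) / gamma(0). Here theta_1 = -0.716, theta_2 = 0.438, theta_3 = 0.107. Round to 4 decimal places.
\rho(1) = -0.5727

For an MA(q) process with theta_0 = 1, the autocovariance is
  gamma(k) = sigma^2 * sum_{i=0..q-k} theta_i * theta_{i+k},
and rho(k) = gamma(k) / gamma(0). Sigma^2 cancels.
  numerator   = (1)*(-0.716) + (-0.716)*(0.438) + (0.438)*(0.107) = -0.982742.
  denominator = (1)^2 + (-0.716)^2 + (0.438)^2 + (0.107)^2 = 1.715949.
  rho(1) = -0.982742 / 1.715949 = -0.5727.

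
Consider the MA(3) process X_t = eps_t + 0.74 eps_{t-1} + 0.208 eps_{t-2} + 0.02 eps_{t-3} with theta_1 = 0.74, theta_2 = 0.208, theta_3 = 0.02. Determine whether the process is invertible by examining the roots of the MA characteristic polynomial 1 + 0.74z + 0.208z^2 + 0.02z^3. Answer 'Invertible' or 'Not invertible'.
\text{Invertible}

The MA(q) characteristic polynomial is P(z) = 1 + 0.74z + 0.208z^2 + 0.02z^3.
Invertibility requires all roots to lie outside the unit circle, i.e. |z| > 1 for every root.
Degree 3: look for a simple real root z0 first, then factor out (1 - z/z0) and solve the remaining quadratic.
Testing z0 = -5: P(-5) = 1 + (0.74)(-5) + (0.208)(-5)^2 + (0.02)(-5)^3
  = 1 + (-3.7) + (5.2) + (-2.5) = 0.  So z_0 = -5 is a root, |z_0| = 5.
Divide out the factor (1 + 0.2 z) = (1 - z/z0) (since 1/z0 = -0.2):
  P(z) = (1 + 0.2 z)(1 + (0.54) z + (0.1) z^2)
  [check: z-coef 0.54 - (-0.2) = 0.74; z^2-coef 0.1 - (-0.2)(0.54) = 0.208; z^3-coef -(-0.2)(0.1) = 0.02.]
Remaining roots from the quadratic factor 1 + (0.54) z + (0.1) z^2:
  Set 1 + (0.54) z + (0.1) z^2 = 0, i.e. a z^2 + b z + c = 0 with a = 0.1, b = 0.54, c = 1.
  Discriminant D = b^2 - 4ac = (0.54)^2 - 4*(0.1)*1 = 0.2916 - (0.4) = -0.1084.
  D < 0, so the roots are the complex-conjugate pair z = (-b +/- i sqrt(-D)) / (2a) = -2.7 +/- 1.6462i.
  For a conjugate pair |z|^2 = z * conj(z) = (product of roots) = c/a = 1/(0.1) = 10, so |z| = sqrt(10) = 3.1623 for both roots.
Moduli of all roots: 5.0000, 3.1623, 3.1623.
All moduli strictly greater than 1? Yes.
Verdict: Invertible.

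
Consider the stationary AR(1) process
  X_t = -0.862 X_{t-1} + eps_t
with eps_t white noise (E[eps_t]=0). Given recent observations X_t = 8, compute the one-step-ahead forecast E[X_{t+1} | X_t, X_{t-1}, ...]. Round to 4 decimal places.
E[X_{t+1} \mid \mathcal F_t] = -6.8960

For an AR(p) model X_t = c + sum_i phi_i X_{t-i} + eps_t, the
one-step-ahead conditional mean is
  E[X_{t+1} | X_t, ...] = c + sum_i phi_i X_{t+1-i}.
Substitute known values:
  E[X_{t+1} | ...] = (-0.862) * (8)
                   = -6.8960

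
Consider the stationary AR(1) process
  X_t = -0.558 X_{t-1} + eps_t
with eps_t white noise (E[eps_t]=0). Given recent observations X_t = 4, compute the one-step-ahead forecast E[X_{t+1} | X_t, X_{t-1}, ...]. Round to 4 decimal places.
E[X_{t+1} \mid \mathcal F_t] = -2.2320

For an AR(p) model X_t = c + sum_i phi_i X_{t-i} + eps_t, the
one-step-ahead conditional mean is
  E[X_{t+1} | X_t, ...] = c + sum_i phi_i X_{t+1-i}.
Substitute known values:
  E[X_{t+1} | ...] = (-0.558) * (4)
                   = -2.2320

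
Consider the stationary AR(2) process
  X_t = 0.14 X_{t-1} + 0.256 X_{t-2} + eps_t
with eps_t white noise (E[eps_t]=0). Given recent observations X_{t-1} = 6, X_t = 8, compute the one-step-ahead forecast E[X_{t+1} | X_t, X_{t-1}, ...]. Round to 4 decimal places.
E[X_{t+1} \mid \mathcal F_t] = 2.6560

For an AR(p) model X_t = c + sum_i phi_i X_{t-i} + eps_t, the
one-step-ahead conditional mean is
  E[X_{t+1} | X_t, ...] = c + sum_i phi_i X_{t+1-i}.
Substitute known values:
  E[X_{t+1} | ...] = (0.14) * (8) + (0.256) * (6)
                   = 2.6560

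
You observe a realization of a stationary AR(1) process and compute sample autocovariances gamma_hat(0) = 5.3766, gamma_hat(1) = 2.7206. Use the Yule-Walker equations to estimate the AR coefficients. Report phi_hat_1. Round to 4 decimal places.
\hat\phi_{1} = 0.5060

The Yule-Walker equations for an AR(p) process read, in matrix form,
  Gamma_p phi = r_p,   with   (Gamma_p)_{ij} = gamma(|i - j|),
                       (r_p)_i = gamma(i),   i,j = 1..p.
Substitute the sample gammas (Toeplitz matrix and right-hand side of size 1):
  Gamma_p = [[5.3766]]
  r_p     = [2.7206]
With p = 1 this is the single equation gamma(0) phi_1 = gamma(1):
  phi_hat_1 = gamma(1) / gamma(0) = 2.7206 / 5.3766 = 0.5060.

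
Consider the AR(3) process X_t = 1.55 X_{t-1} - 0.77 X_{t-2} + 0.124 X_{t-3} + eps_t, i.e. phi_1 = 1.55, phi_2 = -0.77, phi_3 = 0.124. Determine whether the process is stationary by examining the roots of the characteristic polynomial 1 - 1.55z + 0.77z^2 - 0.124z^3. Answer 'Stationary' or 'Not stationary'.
\text{Stationary}

The AR(p) characteristic polynomial is P(z) = 1 - 1.55z + 0.77z^2 - 0.124z^3.
Stationarity requires all roots to lie outside the unit circle, i.e. |z| > 1 for every root.
Degree 3: look for a simple real root z0 first, then factor out (1 - z/z0) and solve the remaining quadratic.
Testing z0 = 2.5: P(2.5) = 1 + (-1.55)(2.5) + (0.77)(2.5)^2 + (-0.124)(2.5)^3
  = 1 + (-3.875) + (4.8125) + (-1.9375) = 0.  So z_0 = 2.5 is a root, |z_0| = 2.5.
Divide out the factor (1 - 0.4 z) = (1 - z/z0) (since 1/z0 = 0.4):
  P(z) = (1 - 0.4 z)(1 + (-1.15) z + (0.31) z^2)
  [check: z-coef -1.15 - (0.4) = -1.55; z^2-coef 0.31 - (0.4)(-1.15) = 0.77; z^3-coef -(0.4)(0.31) = -0.124.]
Remaining roots from the quadratic factor 1 + (-1.15) z + (0.31) z^2:
  Set 1 + (-1.15) z + (0.31) z^2 = 0, i.e. a z^2 + b z + c = 0 with a = 0.31, b = -1.15, c = 1.
  Discriminant D = b^2 - 4ac = (-1.15)^2 - 4*(0.31)*1 = 1.3225 - (1.24) = 0.0825.
  D >= 0, so the roots are real: z = (-b +/- sqrt(D)) / (2a) = (1.15 +/- 0.287228) / (0.62).
    z_1 = (1.15 + 0.287228) / (0.62) = 2.3181,   |z_1| = 2.3181.
    z_2 = (1.15 - 0.287228) / (0.62) = 1.3916,   |z_2| = 1.3916.
Moduli of all roots: 2.5000, 2.3181, 1.3916.
All moduli strictly greater than 1? Yes.
Verdict: Stationary.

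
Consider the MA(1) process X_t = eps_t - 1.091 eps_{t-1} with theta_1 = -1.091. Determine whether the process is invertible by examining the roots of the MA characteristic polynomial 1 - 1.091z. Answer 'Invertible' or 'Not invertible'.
\text{Not invertible}

The MA(q) characteristic polynomial is P(z) = 1 - 1.091z.
Invertibility requires all roots to lie outside the unit circle, i.e. |z| > 1 for every root.
This is linear in z: 1 + (-1.091) z = 0  =>  z = -1/(-1.091) = 0.91659,  |z| = 0.91659.
Moduli of all roots: 0.9166.
All moduli strictly greater than 1? No.
Verdict: Not invertible.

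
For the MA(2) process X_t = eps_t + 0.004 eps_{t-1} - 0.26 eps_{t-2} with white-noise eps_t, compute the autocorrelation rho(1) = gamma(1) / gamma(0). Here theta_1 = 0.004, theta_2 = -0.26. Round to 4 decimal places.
\rho(1) = 0.0028

For an MA(q) process with theta_0 = 1, the autocovariance is
  gamma(k) = sigma^2 * sum_{i=0..q-k} theta_i * theta_{i+k},
and rho(k) = gamma(k) / gamma(0). Sigma^2 cancels.
  numerator   = (1)*(0.004) + (0.004)*(-0.26) = 0.00296.
  denominator = (1)^2 + (0.004)^2 + (-0.26)^2 = 1.067616.
  rho(1) = 0.00296 / 1.067616 = 0.0028.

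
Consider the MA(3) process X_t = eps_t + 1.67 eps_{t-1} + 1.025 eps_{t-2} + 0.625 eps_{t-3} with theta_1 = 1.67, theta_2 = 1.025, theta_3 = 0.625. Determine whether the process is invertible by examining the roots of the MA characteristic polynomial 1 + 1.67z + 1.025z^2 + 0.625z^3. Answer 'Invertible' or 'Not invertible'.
\text{Not invertible}

The MA(q) characteristic polynomial is P(z) = 1 + 1.67z + 1.025z^2 + 0.625z^3.
Invertibility requires all roots to lie outside the unit circle, i.e. |z| > 1 for every root.
Degree 3: look for a simple real root z0 first, then factor out (1 - z/z0) and solve the remaining quadratic.
Testing z0 = -0.8: P(-0.8) = 1 + (1.67)(-0.8) + (1.025)(-0.8)^2 + (0.625)(-0.8)^3
  = 1 + (-1.336) + (0.656) + (-0.32) = 0.  So z_0 = -0.8 is a root, |z_0| = 0.8.
Divide out the factor (1 + 1.25 z) = (1 - z/z0) (since 1/z0 = -1.25):
  P(z) = (1 + 1.25 z)(1 + (0.42) z + (0.5) z^2)
  [check: z-coef 0.42 - (-1.25) = 1.67; z^2-coef 0.5 - (-1.25)(0.42) = 1.025; z^3-coef -(-1.25)(0.5) = 0.625.]
Remaining roots from the quadratic factor 1 + (0.42) z + (0.5) z^2:
  Set 1 + (0.42) z + (0.5) z^2 = 0, i.e. a z^2 + b z + c = 0 with a = 0.5, b = 0.42, c = 1.
  Discriminant D = b^2 - 4ac = (0.42)^2 - 4*(0.5)*1 = 0.1764 - (2) = -1.8236.
  D < 0, so the roots are the complex-conjugate pair z = (-b +/- i sqrt(-D)) / (2a) = -0.42 +/- 1.3504i.
  For a conjugate pair |z|^2 = z * conj(z) = (product of roots) = c/a = 1/(0.5) = 2, so |z| = sqrt(2) = 1.4142 for both roots.
Moduli of all roots: 0.8000, 1.4142, 1.4142.
All moduli strictly greater than 1? No.
Verdict: Not invertible.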